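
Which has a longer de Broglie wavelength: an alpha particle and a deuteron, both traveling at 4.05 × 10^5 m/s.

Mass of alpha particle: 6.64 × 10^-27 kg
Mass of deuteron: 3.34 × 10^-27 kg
The deuteron has the longer wavelength.

Using λ = h/(mv), since both particles have the same velocity, the wavelength depends only on mass.

For alpha particle: λ₁ = h/(m₁v) = 2.46 × 10^-13 m
For deuteron: λ₂ = h/(m₂v) = 4.90 × 10^-13 m

Since λ ∝ 1/m at constant velocity, the lighter particle has the longer wavelength.

The deuteron has the longer de Broglie wavelength.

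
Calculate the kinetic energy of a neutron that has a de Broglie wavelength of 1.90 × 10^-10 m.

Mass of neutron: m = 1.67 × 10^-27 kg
3.64 × 10^-21 J (or 0.0227 eV)

From λ = h/√(2mKE), we solve for KE:

λ² = h²/(2mKE)
KE = h²/(2mλ²)
KE = (6.626 × 10^-34 J·s)² / (2 × 1.67 × 10^-27 kg × (1.90 × 10^-10 m)²)
KE = 3.64 × 10^-21 J
KE = 0.0227 eV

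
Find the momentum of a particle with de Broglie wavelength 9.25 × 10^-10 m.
7.16 × 10^-25 kg·m/s

From the de Broglie relation λ = h/p, we solve for p:

p = h/λ
p = (6.626 × 10^-34 J·s) / (9.25 × 10^-10 m)
p = 7.16 × 10^-25 kg·m/s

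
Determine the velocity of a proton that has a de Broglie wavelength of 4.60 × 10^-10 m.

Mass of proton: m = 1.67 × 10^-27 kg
8.63 × 10^2 m/s

From the de Broglie relation λ = h/(mv), we solve for v:

v = h/(mλ)
v = (6.626 × 10^-34 J·s) / (1.67 × 10^-27 kg × 4.60 × 10^-10 m)
v = 8.63 × 10^2 m/s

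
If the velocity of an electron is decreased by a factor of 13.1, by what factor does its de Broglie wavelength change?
The wavelength increases by a factor of 13.1.

From λ = h/(mv), the wavelength is inversely proportional to velocity:

λ ∝ 1/v

If v → v/13.1, then λ → 13.1λ

When velocity is decreased by a factor of 13.1, the wavelength increases by a factor of 13.1.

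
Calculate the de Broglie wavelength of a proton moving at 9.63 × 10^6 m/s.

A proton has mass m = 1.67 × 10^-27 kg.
4.12 × 10^-14 m

Using the de Broglie relation λ = h/(mv):

λ = h/(mv)
λ = (6.626 × 10^-34 J·s) / (1.67 × 10^-27 kg × 9.63 × 10^6 m/s)
λ = 4.12 × 10^-14 m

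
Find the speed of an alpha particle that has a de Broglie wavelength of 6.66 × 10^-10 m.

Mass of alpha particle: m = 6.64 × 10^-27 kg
1.50 × 10^2 m/s

From the de Broglie relation λ = h/(mv), we solve for v:

v = h/(mλ)
v = (6.626 × 10^-34 J·s) / (6.64 × 10^-27 kg × 6.66 × 10^-10 m)
v = 1.50 × 10^2 m/s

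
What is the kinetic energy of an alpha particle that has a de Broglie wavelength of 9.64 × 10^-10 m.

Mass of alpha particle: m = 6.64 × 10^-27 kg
3.56 × 10^-23 J (or 2.22 × 10^-4 eV)

From λ = h/√(2mKE), we solve for KE:

λ² = h²/(2mKE)
KE = h²/(2mλ²)
KE = (6.626 × 10^-34 J·s)² / (2 × 6.64 × 10^-27 kg × (9.64 × 10^-10 m)²)
KE = 3.56 × 10^-23 J
KE = 2.22 × 10^-4 eV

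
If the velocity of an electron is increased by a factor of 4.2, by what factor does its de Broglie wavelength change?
The wavelength decreases by a factor of 4.2.

From λ = h/(mv), the wavelength is inversely proportional to velocity:

λ ∝ 1/v

If v → 4.2v, then λ → λ/4.2

When velocity is increased by a factor of 4.2, the wavelength decreases by a factor of 4.2.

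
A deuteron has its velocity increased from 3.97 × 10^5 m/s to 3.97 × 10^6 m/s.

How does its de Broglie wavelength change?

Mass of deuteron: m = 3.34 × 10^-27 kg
The wavelength decreases by a factor of 10.

Using λ = h/(mv):

Initial wavelength: λ₁ = h/(mv₁) = 5.00 × 10^-13 m
Final wavelength: λ₂ = h/(mv₂) = 5.00 × 10^-14 m

Since λ ∝ 1/v, when velocity increases by a factor of 10, the wavelength decreases by a factor of 10.

λ₂/λ₁ = v₁/v₂ = 1/10

The wavelength decreases by a factor of 10.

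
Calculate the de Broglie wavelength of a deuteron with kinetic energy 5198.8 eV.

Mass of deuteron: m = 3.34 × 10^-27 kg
2.81 × 10^-13 m

Using λ = h/√(2mKE):

First convert KE to Joules: KE = 5198.8 eV = 8.329 × 10^-16 J

λ = h/√(2mKE)
λ = (6.626 × 10^-34 J·s) / √(2 × 3.34 × 10^-27 kg × 8.329 × 10^-16 J)
λ = 2.81 × 10^-13 m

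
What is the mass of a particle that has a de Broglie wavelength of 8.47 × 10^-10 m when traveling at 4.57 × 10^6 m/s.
1.71 × 10^-31 kg

From the de Broglie relation λ = h/(mv), we solve for m:

m = h/(λv)
m = (6.626 × 10^-34 J·s) / (8.47 × 10^-10 m × 4.57 × 10^6 m/s)
m = 1.71 × 10^-31 kg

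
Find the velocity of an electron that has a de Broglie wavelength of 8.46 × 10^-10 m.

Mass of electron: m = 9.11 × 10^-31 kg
8.60 × 10^5 m/s

From the de Broglie relation λ = h/(mv), we solve for v:

v = h/(mλ)
v = (6.626 × 10^-34 J·s) / (9.11 × 10^-31 kg × 8.46 × 10^-10 m)
v = 8.60 × 10^5 m/s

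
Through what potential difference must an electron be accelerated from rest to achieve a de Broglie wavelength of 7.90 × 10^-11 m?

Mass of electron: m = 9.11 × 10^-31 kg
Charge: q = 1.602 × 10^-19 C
241 V

From λ = h/√(2mqV), we solve for V:

λ² = h²/(2mqV)
V = h²/(2mqλ²)
V = (6.626 × 10^-34 J·s)² / (2 × 9.11 × 10^-31 kg × 1.602 × 10^-19 C × (7.90 × 10^-11 m)²)
V = 241 V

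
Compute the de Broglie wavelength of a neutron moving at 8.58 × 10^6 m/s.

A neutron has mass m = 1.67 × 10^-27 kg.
4.62 × 10^-14 m

Using the de Broglie relation λ = h/(mv):

λ = h/(mv)
λ = (6.626 × 10^-34 J·s) / (1.67 × 10^-27 kg × 8.58 × 10^6 m/s)
λ = 4.62 × 10^-14 m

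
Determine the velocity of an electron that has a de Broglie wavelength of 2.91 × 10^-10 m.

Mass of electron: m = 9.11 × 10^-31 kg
2.50 × 10^6 m/s

From the de Broglie relation λ = h/(mv), we solve for v:

v = h/(mλ)
v = (6.626 × 10^-34 J·s) / (9.11 × 10^-31 kg × 2.91 × 10^-10 m)
v = 2.50 × 10^6 m/s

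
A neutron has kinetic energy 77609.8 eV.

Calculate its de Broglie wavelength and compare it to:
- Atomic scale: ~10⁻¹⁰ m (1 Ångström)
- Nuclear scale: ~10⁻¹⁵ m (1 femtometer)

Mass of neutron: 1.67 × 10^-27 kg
λ = 1.03 × 10^-13 m, which is between nuclear and atomic scales.

Using λ = h/√(2mKE):

KE = 77609.8 eV = 1.243 × 10^-14 J

λ = h/√(2mKE)
λ = (6.626 × 10^-34 J·s) / √(2 × 1.67 × 10^-27 kg × 1.243 × 10^-14 J)
λ = 1.03 × 10^-13 m

Comparison:
- Atomic scale (10⁻¹⁰ m): λ is 0.001× this size
- Nuclear scale (10⁻¹⁵ m): λ is 1e+02× this size

The wavelength is between nuclear and atomic scales.

This wavelength is appropriate for probing atomic structure but too large for nuclear physics experiments.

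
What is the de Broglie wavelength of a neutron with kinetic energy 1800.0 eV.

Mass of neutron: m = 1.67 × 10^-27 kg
6.75 × 10^-13 m

Using λ = h/√(2mKE):

First convert KE to Joules: KE = 1800.0 eV = 2.884 × 10^-16 J

λ = h/√(2mKE)
λ = (6.626 × 10^-34 J·s) / √(2 × 1.67 × 10^-27 kg × 2.884 × 10^-16 J)
λ = 6.75 × 10^-13 m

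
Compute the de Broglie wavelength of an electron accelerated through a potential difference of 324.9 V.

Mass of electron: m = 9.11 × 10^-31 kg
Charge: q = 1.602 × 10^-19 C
6.80 × 10^-11 m

When a particle is accelerated through voltage V, it gains kinetic energy KE = qV.

The de Broglie wavelength is then λ = h/√(2mqV):

λ = h/√(2mqV)
λ = (6.626 × 10^-34 J·s) / √(2 × 9.11 × 10^-31 kg × 1.602 × 10^-19 C × 324.9 V)
λ = 6.80 × 10^-11 m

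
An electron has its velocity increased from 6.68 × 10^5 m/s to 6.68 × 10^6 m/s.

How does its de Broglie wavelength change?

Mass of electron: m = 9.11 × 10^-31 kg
The wavelength decreases by a factor of 10.

Using λ = h/(mv):

Initial wavelength: λ₁ = h/(mv₁) = 1.09 × 10^-9 m
Final wavelength: λ₂ = h/(mv₂) = 1.09 × 10^-10 m

Since λ ∝ 1/v, when velocity increases by a factor of 10, the wavelength decreases by a factor of 10.

λ₂/λ₁ = v₁/v₂ = 1/10

The wavelength decreases by a factor of 10.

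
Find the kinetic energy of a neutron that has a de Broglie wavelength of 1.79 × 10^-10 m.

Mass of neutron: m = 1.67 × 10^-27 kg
4.10 × 10^-21 J (or 0.0256 eV)

From λ = h/√(2mKE), we solve for KE:

λ² = h²/(2mKE)
KE = h²/(2mλ²)
KE = (6.626 × 10^-34 J·s)² / (2 × 1.67 × 10^-27 kg × (1.79 × 10^-10 m)²)
KE = 4.10 × 10^-21 J
KE = 0.0256 eV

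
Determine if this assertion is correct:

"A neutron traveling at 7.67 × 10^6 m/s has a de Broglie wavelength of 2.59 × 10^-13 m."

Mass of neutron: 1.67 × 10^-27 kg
False

The claim is incorrect.

Using λ = h/(mv):
λ = (6.626 × 10^-34 J·s) / (1.67 × 10^-27 kg × 7.67 × 10^6 m/s)
λ = 5.17 × 10^-14 m

The actual wavelength differs from the claimed 2.59 × 10^-13 m.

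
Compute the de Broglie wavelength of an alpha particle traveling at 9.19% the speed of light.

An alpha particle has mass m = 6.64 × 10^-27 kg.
3.62 × 10^-15 m

Using the de Broglie relation λ = h/(mv):

v = 9.19% × c = 2.755 × 10^7 m/s

λ = h/(mv)
λ = (6.626 × 10^-34 J·s) / (6.64 × 10^-27 kg × 2.755 × 10^7 m/s)
λ = 3.62 × 10^-15 m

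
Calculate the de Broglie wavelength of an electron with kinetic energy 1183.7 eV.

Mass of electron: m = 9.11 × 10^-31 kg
3.56 × 10^-11 m

Using λ = h/√(2mKE):

First convert KE to Joules: KE = 1183.7 eV = 1.896 × 10^-16 J

λ = h/√(2mKE)
λ = (6.626 × 10^-34 J·s) / √(2 × 9.11 × 10^-31 kg × 1.896 × 10^-16 J)
λ = 3.56 × 10^-11 m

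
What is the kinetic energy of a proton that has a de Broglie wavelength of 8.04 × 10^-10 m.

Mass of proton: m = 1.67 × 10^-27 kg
2.03 × 10^-22 J (or 1.27 × 10^-3 eV)

From λ = h/√(2mKE), we solve for KE:

λ² = h²/(2mKE)
KE = h²/(2mλ²)
KE = (6.626 × 10^-34 J·s)² / (2 × 1.67 × 10^-27 kg × (8.04 × 10^-10 m)²)
KE = 2.03 × 10^-22 J
KE = 1.27 × 10^-3 eV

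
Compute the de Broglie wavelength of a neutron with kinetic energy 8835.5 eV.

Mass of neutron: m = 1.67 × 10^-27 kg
3.05 × 10^-13 m

Using λ = h/√(2mKE):

First convert KE to Joules: KE = 8835.5 eV = 1.416 × 10^-15 J

λ = h/√(2mKE)
λ = (6.626 × 10^-34 J·s) / √(2 × 1.67 × 10^-27 kg × 1.416 × 10^-15 J)
λ = 3.05 × 10^-13 m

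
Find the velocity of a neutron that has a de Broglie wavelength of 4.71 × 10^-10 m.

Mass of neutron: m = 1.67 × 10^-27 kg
8.42 × 10^2 m/s

From the de Broglie relation λ = h/(mv), we solve for v:

v = h/(mλ)
v = (6.626 × 10^-34 J·s) / (1.67 × 10^-27 kg × 4.71 × 10^-10 m)
v = 8.42 × 10^2 m/s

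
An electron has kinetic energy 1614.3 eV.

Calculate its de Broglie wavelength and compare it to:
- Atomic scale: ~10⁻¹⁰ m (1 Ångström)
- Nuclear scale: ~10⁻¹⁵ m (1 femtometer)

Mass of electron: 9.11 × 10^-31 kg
λ = 3.05 × 10^-11 m, which is between nuclear and atomic scales.

Using λ = h/√(2mKE):

KE = 1614.3 eV = 2.586 × 10^-16 J

λ = h/√(2mKE)
λ = (6.626 × 10^-34 J·s) / √(2 × 9.11 × 10^-31 kg × 2.586 × 10^-16 J)
λ = 3.05 × 10^-11 m

Comparison:
- Atomic scale (10⁻¹⁰ m): λ is 0.31× this size
- Nuclear scale (10⁻¹⁵ m): λ is 3.1e+04× this size

The wavelength is between nuclear and atomic scales.

This wavelength is appropriate for probing atomic structure but too large for nuclear physics experiments.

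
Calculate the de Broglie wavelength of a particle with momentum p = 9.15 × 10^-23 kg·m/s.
7.24 × 10^-12 m

Using the de Broglie relation λ = h/p:

λ = h/p
λ = (6.626 × 10^-34 J·s) / (9.15 × 10^-23 kg·m/s)
λ = 7.24 × 10^-12 m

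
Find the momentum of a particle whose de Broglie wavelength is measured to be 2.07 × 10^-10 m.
3.20 × 10^-24 kg·m/s

From the de Broglie relation λ = h/p, we solve for p:

p = h/λ
p = (6.626 × 10^-34 J·s) / (2.07 × 10^-10 m)
p = 3.20 × 10^-24 kg·m/s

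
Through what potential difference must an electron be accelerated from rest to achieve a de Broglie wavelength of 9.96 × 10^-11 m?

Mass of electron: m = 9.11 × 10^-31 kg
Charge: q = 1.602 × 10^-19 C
152 V

From λ = h/√(2mqV), we solve for V:

λ² = h²/(2mqV)
V = h²/(2mqλ²)
V = (6.626 × 10^-34 J·s)² / (2 × 9.11 × 10^-31 kg × 1.602 × 10^-19 C × (9.96 × 10^-11 m)²)
V = 152 V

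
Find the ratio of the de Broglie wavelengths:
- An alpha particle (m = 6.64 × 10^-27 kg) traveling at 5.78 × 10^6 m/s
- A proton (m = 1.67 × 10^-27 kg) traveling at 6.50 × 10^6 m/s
λ₁/λ₂ = 0.283

Using λ = h/(mv):

λ₁ = h/(m₁v₁) = 1.73 × 10^-14 m
λ₂ = h/(m₂v₂) = 6.10 × 10^-14 m

Ratio λ₁/λ₂ = (m₂v₂)/(m₁v₁)
         = (1.67 × 10^-27 kg × 6.50 × 10^6 m/s) / (6.64 × 10^-27 kg × 5.78 × 10^6 m/s)
         = 0.283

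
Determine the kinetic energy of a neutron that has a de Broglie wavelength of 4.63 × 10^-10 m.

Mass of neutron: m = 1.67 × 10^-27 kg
6.13 × 10^-22 J (or 3.83 × 10^-3 eV)

From λ = h/√(2mKE), we solve for KE:

λ² = h²/(2mKE)
KE = h²/(2mλ²)
KE = (6.626 × 10^-34 J·s)² / (2 × 1.67 × 10^-27 kg × (4.63 × 10^-10 m)²)
KE = 6.13 × 10^-22 J
KE = 3.83 × 10^-3 eV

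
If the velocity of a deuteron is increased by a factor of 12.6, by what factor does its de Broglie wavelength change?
The wavelength decreases by a factor of 12.6.

From λ = h/(mv), the wavelength is inversely proportional to velocity:

λ ∝ 1/v

If v → 12.6v, then λ → λ/12.6

When velocity is increased by a factor of 12.6, the wavelength decreases by a factor of 12.6.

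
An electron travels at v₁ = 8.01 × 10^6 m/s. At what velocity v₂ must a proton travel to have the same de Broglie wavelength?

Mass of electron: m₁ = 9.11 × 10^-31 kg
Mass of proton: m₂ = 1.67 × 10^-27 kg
v₂ = 4.37 × 10^3 m/s

For equal de Broglie wavelengths: λ₁ = λ₂

h/(m₁v₁) = h/(m₂v₂)
m₁v₁ = m₂v₂
v₂ = v₁ · (m₁/m₂)

v₂ = 8.01 × 10^6 m/s × (9.11 × 10^-31 kg / 1.67 × 10^-27 kg)
v₂ = 4.37 × 10^3 m/s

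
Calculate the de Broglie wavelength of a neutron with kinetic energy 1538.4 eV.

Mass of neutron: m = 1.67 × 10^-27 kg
7.30 × 10^-13 m

Using λ = h/√(2mKE):

First convert KE to Joules: KE = 1538.4 eV = 2.465 × 10^-16 J

λ = h/√(2mKE)
λ = (6.626 × 10^-34 J·s) / √(2 × 1.67 × 10^-27 kg × 2.465 × 10^-16 J)
λ = 7.30 × 10^-13 m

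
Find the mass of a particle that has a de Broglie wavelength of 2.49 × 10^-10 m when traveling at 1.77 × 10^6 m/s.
1.50 × 10^-30 kg

From the de Broglie relation λ = h/(mv), we solve for m:

m = h/(λv)
m = (6.626 × 10^-34 J·s) / (2.49 × 10^-10 m × 1.77 × 10^6 m/s)
m = 1.50 × 10^-30 kg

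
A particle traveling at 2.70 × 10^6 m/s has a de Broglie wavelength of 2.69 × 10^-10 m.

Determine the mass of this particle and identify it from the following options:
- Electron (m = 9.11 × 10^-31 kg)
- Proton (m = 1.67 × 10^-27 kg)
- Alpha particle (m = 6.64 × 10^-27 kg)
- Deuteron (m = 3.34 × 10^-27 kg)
The particle is an electron.

From λ = h/(mv), solve for mass:

m = h/(λv)
m = (6.626 × 10^-34 J·s) / (2.69 × 10^-10 m × 2.70 × 10^6 m/s)
m = 9.12 × 10^-31 kg

Comparing with the listed masses, this is closest to an electron.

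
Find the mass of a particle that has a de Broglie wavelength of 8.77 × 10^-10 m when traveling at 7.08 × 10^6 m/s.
1.07 × 10^-31 kg

From the de Broglie relation λ = h/(mv), we solve for m:

m = h/(λv)
m = (6.626 × 10^-34 J·s) / (8.77 × 10^-10 m × 7.08 × 10^6 m/s)
m = 1.07 × 10^-31 kg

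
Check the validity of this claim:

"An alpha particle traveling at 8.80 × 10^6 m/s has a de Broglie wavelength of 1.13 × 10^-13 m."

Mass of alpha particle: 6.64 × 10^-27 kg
False

The claim is incorrect.

Using λ = h/(mv):
λ = (6.626 × 10^-34 J·s) / (6.64 × 10^-27 kg × 8.80 × 10^6 m/s)
λ = 1.13 × 10^-14 m

The actual wavelength differs from the claimed 1.13 × 10^-13 m.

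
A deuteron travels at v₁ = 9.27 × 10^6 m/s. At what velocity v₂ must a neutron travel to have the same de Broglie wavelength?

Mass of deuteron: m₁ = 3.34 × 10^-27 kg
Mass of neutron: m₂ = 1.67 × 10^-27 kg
v₂ = 1.85 × 10^7 m/s

For equal de Broglie wavelengths: λ₁ = λ₂

h/(m₁v₁) = h/(m₂v₂)
m₁v₁ = m₂v₂
v₂ = v₁ · (m₁/m₂)

v₂ = 9.27 × 10^6 m/s × (3.34 × 10^-27 kg / 1.67 × 10^-27 kg)
v₂ = 1.85 × 10^7 m/s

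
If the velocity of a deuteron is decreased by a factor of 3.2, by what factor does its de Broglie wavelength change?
The wavelength increases by a factor of 3.2.

From λ = h/(mv), the wavelength is inversely proportional to velocity:

λ ∝ 1/v

If v → v/3.2, then λ → 3.2λ

When velocity is decreased by a factor of 3.2, the wavelength increases by a factor of 3.2.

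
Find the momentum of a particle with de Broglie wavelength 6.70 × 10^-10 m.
9.89 × 10^-25 kg·m/s

From the de Broglie relation λ = h/p, we solve for p:

p = h/λ
p = (6.626 × 10^-34 J·s) / (6.70 × 10^-10 m)
p = 9.89 × 10^-25 kg·m/s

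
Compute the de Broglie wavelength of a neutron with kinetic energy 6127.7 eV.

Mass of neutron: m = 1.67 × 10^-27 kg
3.66 × 10^-13 m

Using λ = h/√(2mKE):

First convert KE to Joules: KE = 6127.7 eV = 9.818 × 10^-16 J

λ = h/√(2mKE)
λ = (6.626 × 10^-34 J·s) / √(2 × 1.67 × 10^-27 kg × 9.818 × 10^-16 J)
λ = 3.66 × 10^-13 m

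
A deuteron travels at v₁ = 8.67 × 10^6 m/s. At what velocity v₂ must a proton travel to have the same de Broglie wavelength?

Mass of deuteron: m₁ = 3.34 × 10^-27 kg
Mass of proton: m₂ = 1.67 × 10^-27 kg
v₂ = 1.73 × 10^7 m/s

For equal de Broglie wavelengths: λ₁ = λ₂

h/(m₁v₁) = h/(m₂v₂)
m₁v₁ = m₂v₂
v₂ = v₁ · (m₁/m₂)

v₂ = 8.67 × 10^6 m/s × (3.34 × 10^-27 kg / 1.67 × 10^-27 kg)
v₂ = 1.73 × 10^7 m/s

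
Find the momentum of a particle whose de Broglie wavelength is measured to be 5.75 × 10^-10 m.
1.15 × 10^-24 kg·m/s

From the de Broglie relation λ = h/p, we solve for p:

p = h/λ
p = (6.626 × 10^-34 J·s) / (5.75 × 10^-10 m)
p = 1.15 × 10^-24 kg·m/s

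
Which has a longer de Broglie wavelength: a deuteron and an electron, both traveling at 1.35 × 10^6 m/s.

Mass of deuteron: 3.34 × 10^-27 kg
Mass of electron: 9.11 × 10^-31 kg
The electron has the longer wavelength.

Using λ = h/(mv), since both particles have the same velocity, the wavelength depends only on mass.

For deuteron: λ₁ = h/(m₁v) = 1.47 × 10^-13 m
For electron: λ₂ = h/(m₂v) = 5.39 × 10^-10 m

Since λ ∝ 1/m at constant velocity, the lighter particle has the longer wavelength.

The electron has the longer de Broglie wavelength.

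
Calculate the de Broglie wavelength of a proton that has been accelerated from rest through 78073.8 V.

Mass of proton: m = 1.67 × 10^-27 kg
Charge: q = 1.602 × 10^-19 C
1.03 × 10^-13 m

When a particle is accelerated through voltage V, it gains kinetic energy KE = qV.

The de Broglie wavelength is then λ = h/√(2mqV):

λ = h/√(2mqV)
λ = (6.626 × 10^-34 J·s) / √(2 × 1.67 × 10^-27 kg × 1.602 × 10^-19 C × 78073.8 V)
λ = 1.03 × 10^-13 m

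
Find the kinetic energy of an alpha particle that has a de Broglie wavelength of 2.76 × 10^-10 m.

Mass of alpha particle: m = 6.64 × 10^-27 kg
4.34 × 10^-22 J (or 2.71 × 10^-3 eV)

From λ = h/√(2mKE), we solve for KE:

λ² = h²/(2mKE)
KE = h²/(2mλ²)
KE = (6.626 × 10^-34 J·s)² / (2 × 6.64 × 10^-27 kg × (2.76 × 10^-10 m)²)
KE = 4.34 × 10^-22 J
KE = 2.71 × 10^-3 eV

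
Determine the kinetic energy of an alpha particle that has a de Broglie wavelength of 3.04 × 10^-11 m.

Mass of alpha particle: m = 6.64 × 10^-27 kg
3.58 × 10^-20 J (or 0.223 eV)

From λ = h/√(2mKE), we solve for KE:

λ² = h²/(2mKE)
KE = h²/(2mλ²)
KE = (6.626 × 10^-34 J·s)² / (2 × 6.64 × 10^-27 kg × (3.04 × 10^-11 m)²)
KE = 3.58 × 10^-20 J
KE = 0.223 eV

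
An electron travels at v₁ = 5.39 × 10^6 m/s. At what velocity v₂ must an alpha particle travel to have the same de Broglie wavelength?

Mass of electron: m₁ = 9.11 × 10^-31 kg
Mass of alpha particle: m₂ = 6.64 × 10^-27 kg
v₂ = 7.40 × 10^2 m/s

For equal de Broglie wavelengths: λ₁ = λ₂

h/(m₁v₁) = h/(m₂v₂)
m₁v₁ = m₂v₂
v₂ = v₁ · (m₁/m₂)

v₂ = 5.39 × 10^6 m/s × (9.11 × 10^-31 kg / 6.64 × 10^-27 kg)
v₂ = 7.40 × 10^2 m/s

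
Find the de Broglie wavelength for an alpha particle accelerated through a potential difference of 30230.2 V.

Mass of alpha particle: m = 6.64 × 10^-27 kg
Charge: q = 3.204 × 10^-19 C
5.84 × 10^-14 m

When a particle is accelerated through voltage V, it gains kinetic energy KE = qV.

The de Broglie wavelength is then λ = h/√(2mqV):

λ = h/√(2mqV)
λ = (6.626 × 10^-34 J·s) / √(2 × 6.64 × 10^-27 kg × 3.204 × 10^-19 C × 30230.2 V)
λ = 5.84 × 10^-14 m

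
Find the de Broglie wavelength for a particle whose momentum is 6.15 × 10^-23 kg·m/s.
1.08 × 10^-11 m

Using the de Broglie relation λ = h/p:

λ = h/p
λ = (6.626 × 10^-34 J·s) / (6.15 × 10^-23 kg·m/s)
λ = 1.08 × 10^-11 m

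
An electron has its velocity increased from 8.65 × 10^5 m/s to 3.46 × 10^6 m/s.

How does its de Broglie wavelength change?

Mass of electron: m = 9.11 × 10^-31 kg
The wavelength decreases by a factor of 4.

Using λ = h/(mv):

Initial wavelength: λ₁ = h/(mv₁) = 8.41 × 10^-10 m
Final wavelength: λ₂ = h/(mv₂) = 2.10 × 10^-10 m

Since λ ∝ 1/v, when velocity increases by a factor of 4, the wavelength decreases by a factor of 4.

λ₂/λ₁ = v₁/v₂ = 1/4

The wavelength decreases by a factor of 4.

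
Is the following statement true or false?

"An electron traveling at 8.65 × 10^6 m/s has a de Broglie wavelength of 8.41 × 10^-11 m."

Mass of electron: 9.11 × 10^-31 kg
True

The claim is correct.

Using λ = h/(mv):
λ = (6.626 × 10^-34 J·s) / (9.11 × 10^-31 kg × 8.65 × 10^6 m/s)
λ = 8.41 × 10^-11 m

This matches the claimed value.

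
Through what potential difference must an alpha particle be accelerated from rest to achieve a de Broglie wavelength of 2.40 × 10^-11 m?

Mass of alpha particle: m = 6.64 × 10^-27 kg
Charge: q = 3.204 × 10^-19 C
1.79 × 10^-1 V

From λ = h/√(2mqV), we solve for V:

λ² = h²/(2mqV)
V = h²/(2mqλ²)
V = (6.626 × 10^-34 J·s)² / (2 × 6.64 × 10^-27 kg × 3.204 × 10^-19 C × (2.40 × 10^-11 m)²)
V = 1.79 × 10^-1 V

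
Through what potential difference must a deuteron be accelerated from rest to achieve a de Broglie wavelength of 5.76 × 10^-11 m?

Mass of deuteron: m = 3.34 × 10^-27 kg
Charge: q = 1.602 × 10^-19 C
1.24 × 10^-1 V

From λ = h/√(2mqV), we solve for V:

λ² = h²/(2mqV)
V = h²/(2mqλ²)
V = (6.626 × 10^-34 J·s)² / (2 × 3.34 × 10^-27 kg × 1.602 × 10^-19 C × (5.76 × 10^-11 m)²)
V = 1.24 × 10^-1 V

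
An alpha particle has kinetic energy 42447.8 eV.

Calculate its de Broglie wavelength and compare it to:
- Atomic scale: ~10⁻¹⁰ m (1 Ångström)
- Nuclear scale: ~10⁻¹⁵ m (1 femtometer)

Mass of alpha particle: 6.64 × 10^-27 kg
λ = 6.97 × 10^-14 m, which is between nuclear and atomic scales.

Using λ = h/√(2mKE):

KE = 42447.8 eV = 6.801 × 10^-15 J

λ = h/√(2mKE)
λ = (6.626 × 10^-34 J·s) / √(2 × 6.64 × 10^-27 kg × 6.801 × 10^-15 J)
λ = 6.97 × 10^-14 m

Comparison:
- Atomic scale (10⁻¹⁰ m): λ is 0.0007× this size
- Nuclear scale (10⁻¹⁵ m): λ is 70× this size

The wavelength is between nuclear and atomic scales.

This wavelength is appropriate for probing atomic structure but too large for nuclear physics experiments.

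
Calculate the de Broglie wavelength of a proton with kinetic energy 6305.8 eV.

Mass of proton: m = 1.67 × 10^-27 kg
3.61 × 10^-13 m

Using λ = h/√(2mKE):

First convert KE to Joules: KE = 6305.8 eV = 1.010 × 10^-15 J

λ = h/√(2mKE)
λ = (6.626 × 10^-34 J·s) / √(2 × 1.67 × 10^-27 kg × 1.010 × 10^-15 J)
λ = 3.61 × 10^-13 m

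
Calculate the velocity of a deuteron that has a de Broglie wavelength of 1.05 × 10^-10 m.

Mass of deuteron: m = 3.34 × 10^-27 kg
1.89 × 10^3 m/s

From the de Broglie relation λ = h/(mv), we solve for v:

v = h/(mλ)
v = (6.626 × 10^-34 J·s) / (3.34 × 10^-27 kg × 1.05 × 10^-10 m)
v = 1.89 × 10^3 m/s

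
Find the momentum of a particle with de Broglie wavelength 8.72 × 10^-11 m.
7.60 × 10^-24 kg·m/s

From the de Broglie relation λ = h/p, we solve for p:

p = h/λ
p = (6.626 × 10^-34 J·s) / (8.72 × 10^-11 m)
p = 7.60 × 10^-24 kg·m/s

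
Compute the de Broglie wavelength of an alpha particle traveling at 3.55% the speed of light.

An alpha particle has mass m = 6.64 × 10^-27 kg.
9.38 × 10^-15 m

Using the de Broglie relation λ = h/(mv):

v = 3.55% × c = 1.064 × 10^7 m/s

λ = h/(mv)
λ = (6.626 × 10^-34 J·s) / (6.64 × 10^-27 kg × 1.064 × 10^7 m/s)
λ = 9.38 × 10^-15 m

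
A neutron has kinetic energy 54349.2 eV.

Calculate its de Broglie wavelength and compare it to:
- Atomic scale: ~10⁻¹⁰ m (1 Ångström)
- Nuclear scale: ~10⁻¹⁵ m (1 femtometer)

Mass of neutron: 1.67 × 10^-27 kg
λ = 1.23 × 10^-13 m, which is between nuclear and atomic scales.

Using λ = h/√(2mKE):

KE = 54349.2 eV = 8.708 × 10^-15 J

λ = h/√(2mKE)
λ = (6.626 × 10^-34 J·s) / √(2 × 1.67 × 10^-27 kg × 8.708 × 10^-15 J)
λ = 1.23 × 10^-13 m

Comparison:
- Atomic scale (10⁻¹⁰ m): λ is 0.0012× this size
- Nuclear scale (10⁻¹⁵ m): λ is 1.2e+02× this size

The wavelength is between nuclear and atomic scales.

This wavelength is appropriate for probing atomic structure but too large for nuclear physics experiments.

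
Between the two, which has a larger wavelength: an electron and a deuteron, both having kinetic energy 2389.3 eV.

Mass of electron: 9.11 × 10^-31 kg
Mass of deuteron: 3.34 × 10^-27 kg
The electron has the longer wavelength.

Using λ = h/√(2mKE):

For electron: λ₁ = h/√(2m₁KE) = 2.51 × 10^-11 m
For deuteron: λ₂ = h/√(2m₂KE) = 4.14 × 10^-13 m

Since λ ∝ 1/√m at constant kinetic energy, the lighter particle has the longer wavelength.

The electron has the longer de Broglie wavelength.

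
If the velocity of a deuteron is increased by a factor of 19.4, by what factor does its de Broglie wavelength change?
The wavelength decreases by a factor of 19.4.

From λ = h/(mv), the wavelength is inversely proportional to velocity:

λ ∝ 1/v

If v → 19.4v, then λ → λ/19.4

When velocity is increased by a factor of 19.4, the wavelength decreases by a factor of 19.4.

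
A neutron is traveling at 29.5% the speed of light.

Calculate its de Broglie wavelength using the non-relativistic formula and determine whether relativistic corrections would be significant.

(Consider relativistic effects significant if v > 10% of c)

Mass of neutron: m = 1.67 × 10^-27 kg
Yes, relativistic corrections are needed.

Using the non-relativistic de Broglie formula λ = h/(mv):

v = 29.5% × c = 8.844 × 10^7 m/s

λ = h/(mv)
λ = (6.626 × 10^-34 J·s) / (1.67 × 10^-27 kg × 8.844 × 10^7 m/s)
λ = 4.49 × 10^-15 m

Since v = 29.5% of c > 10% of c, relativistic corrections ARE significant and the actual wavelength would differ from this non-relativistic estimate.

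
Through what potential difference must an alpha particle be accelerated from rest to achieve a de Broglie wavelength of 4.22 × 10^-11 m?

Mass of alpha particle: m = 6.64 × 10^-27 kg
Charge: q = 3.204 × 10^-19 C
5.79 × 10^-2 V

From λ = h/√(2mqV), we solve for V:

λ² = h²/(2mqV)
V = h²/(2mqλ²)
V = (6.626 × 10^-34 J·s)² / (2 × 6.64 × 10^-27 kg × 3.204 × 10^-19 C × (4.22 × 10^-11 m)²)
V = 5.79 × 10^-2 V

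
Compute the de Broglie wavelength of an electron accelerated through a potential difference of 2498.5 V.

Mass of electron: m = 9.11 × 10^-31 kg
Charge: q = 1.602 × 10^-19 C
2.45 × 10^-11 m

When a particle is accelerated through voltage V, it gains kinetic energy KE = qV.

The de Broglie wavelength is then λ = h/√(2mqV):

λ = h/√(2mqV)
λ = (6.626 × 10^-34 J·s) / √(2 × 9.11 × 10^-31 kg × 1.602 × 10^-19 C × 2498.5 V)
λ = 2.45 × 10^-11 m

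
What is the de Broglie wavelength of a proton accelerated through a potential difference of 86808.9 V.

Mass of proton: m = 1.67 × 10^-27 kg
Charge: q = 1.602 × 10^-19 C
9.72 × 10^-14 m

When a particle is accelerated through voltage V, it gains kinetic energy KE = qV.

The de Broglie wavelength is then λ = h/√(2mqV):

λ = h/√(2mqV)
λ = (6.626 × 10^-34 J·s) / √(2 × 1.67 × 10^-27 kg × 1.602 × 10^-19 C × 86808.9 V)
λ = 9.72 × 10^-14 m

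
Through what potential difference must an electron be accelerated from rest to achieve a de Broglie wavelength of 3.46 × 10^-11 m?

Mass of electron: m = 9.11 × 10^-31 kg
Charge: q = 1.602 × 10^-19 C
1.26 × 10^3 V

From λ = h/√(2mqV), we solve for V:

λ² = h²/(2mqV)
V = h²/(2mqλ²)
V = (6.626 × 10^-34 J·s)² / (2 × 9.11 × 10^-31 kg × 1.602 × 10^-19 C × (3.46 × 10^-11 m)²)
V = 1.26 × 10^3 V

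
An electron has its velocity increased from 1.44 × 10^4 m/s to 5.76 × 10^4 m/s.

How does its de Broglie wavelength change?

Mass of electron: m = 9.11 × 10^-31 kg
The wavelength decreases by a factor of 4.

Using λ = h/(mv):

Initial wavelength: λ₁ = h/(mv₁) = 5.05 × 10^-8 m
Final wavelength: λ₂ = h/(mv₂) = 1.26 × 10^-8 m

Since λ ∝ 1/v, when velocity increases by a factor of 4, the wavelength decreases by a factor of 4.

λ₂/λ₁ = v₁/v₂ = 1/4

The wavelength decreases by a factor of 4.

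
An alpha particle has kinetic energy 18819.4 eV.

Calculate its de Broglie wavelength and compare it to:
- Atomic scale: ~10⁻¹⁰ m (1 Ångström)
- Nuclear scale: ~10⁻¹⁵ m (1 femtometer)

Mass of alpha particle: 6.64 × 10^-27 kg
λ = 1.05 × 10^-13 m, which is between nuclear and atomic scales.

Using λ = h/√(2mKE):

KE = 18819.4 eV = 3.015 × 10^-15 J

λ = h/√(2mKE)
λ = (6.626 × 10^-34 J·s) / √(2 × 6.64 × 10^-27 kg × 3.015 × 10^-15 J)
λ = 1.05 × 10^-13 m

Comparison:
- Atomic scale (10⁻¹⁰ m): λ is 0.001× this size
- Nuclear scale (10⁻¹⁵ m): λ is 1e+02× this size

The wavelength is between nuclear and atomic scales.

This wavelength is appropriate for probing atomic structure but too large for nuclear physics experiments.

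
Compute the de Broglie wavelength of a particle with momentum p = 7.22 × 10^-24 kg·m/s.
9.18 × 10^-11 m

Using the de Broglie relation λ = h/p:

λ = h/p
λ = (6.626 × 10^-34 J·s) / (7.22 × 10^-24 kg·m/s)
λ = 9.18 × 10^-11 m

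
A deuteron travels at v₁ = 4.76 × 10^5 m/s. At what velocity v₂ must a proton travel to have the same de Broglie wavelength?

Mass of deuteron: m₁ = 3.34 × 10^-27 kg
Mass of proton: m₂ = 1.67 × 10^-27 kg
v₂ = 9.52 × 10^5 m/s

For equal de Broglie wavelengths: λ₁ = λ₂

h/(m₁v₁) = h/(m₂v₂)
m₁v₁ = m₂v₂
v₂ = v₁ · (m₁/m₂)

v₂ = 4.76 × 10^5 m/s × (3.34 × 10^-27 kg / 1.67 × 10^-27 kg)
v₂ = 9.52 × 10^5 m/s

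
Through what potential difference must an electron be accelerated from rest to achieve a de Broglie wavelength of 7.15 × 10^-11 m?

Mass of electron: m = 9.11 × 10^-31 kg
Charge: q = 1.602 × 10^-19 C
294 V

From λ = h/√(2mqV), we solve for V:

λ² = h²/(2mqV)
V = h²/(2mqλ²)
V = (6.626 × 10^-34 J·s)² / (2 × 9.11 × 10^-31 kg × 1.602 × 10^-19 C × (7.15 × 10^-11 m)²)
V = 294 V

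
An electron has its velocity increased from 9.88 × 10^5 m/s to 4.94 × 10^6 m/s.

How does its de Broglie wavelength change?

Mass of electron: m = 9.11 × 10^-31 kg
The wavelength decreases by a factor of 5.

Using λ = h/(mv):

Initial wavelength: λ₁ = h/(mv₁) = 7.36 × 10^-10 m
Final wavelength: λ₂ = h/(mv₂) = 1.47 × 10^-10 m

Since λ ∝ 1/v, when velocity increases by a factor of 5, the wavelength decreases by a factor of 5.

λ₂/λ₁ = v₁/v₂ = 1/5

The wavelength decreases by a factor of 5.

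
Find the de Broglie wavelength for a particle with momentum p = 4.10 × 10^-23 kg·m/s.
1.62 × 10^-11 m

Using the de Broglie relation λ = h/p:

λ = h/p
λ = (6.626 × 10^-34 J·s) / (4.10 × 10^-23 kg·m/s)
λ = 1.62 × 10^-11 m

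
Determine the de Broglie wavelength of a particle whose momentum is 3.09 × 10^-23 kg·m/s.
2.14 × 10^-11 m

Using the de Broglie relation λ = h/p:

λ = h/p
λ = (6.626 × 10^-34 J·s) / (3.09 × 10^-23 kg·m/s)
λ = 2.14 × 10^-11 m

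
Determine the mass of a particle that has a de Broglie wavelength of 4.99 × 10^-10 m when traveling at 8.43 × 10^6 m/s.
1.58 × 10^-31 kg

From the de Broglie relation λ = h/(mv), we solve for m:

m = h/(λv)
m = (6.626 × 10^-34 J·s) / (4.99 × 10^-10 m × 8.43 × 10^6 m/s)
m = 1.58 × 10^-31 kg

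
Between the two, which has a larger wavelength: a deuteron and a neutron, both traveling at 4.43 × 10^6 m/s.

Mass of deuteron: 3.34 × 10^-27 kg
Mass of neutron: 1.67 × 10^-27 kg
The neutron has the longer wavelength.

Using λ = h/(mv), since both particles have the same velocity, the wavelength depends only on mass.

For deuteron: λ₁ = h/(m₁v) = 4.48 × 10^-14 m
For neutron: λ₂ = h/(m₂v) = 8.96 × 10^-14 m

Since λ ∝ 1/m at constant velocity, the lighter particle has the longer wavelength.

The neutron has the longer de Broglie wavelength.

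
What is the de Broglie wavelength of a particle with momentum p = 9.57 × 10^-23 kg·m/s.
6.92 × 10^-12 m

Using the de Broglie relation λ = h/p:

λ = h/p
λ = (6.626 × 10^-34 J·s) / (9.57 × 10^-23 kg·m/s)
λ = 6.92 × 10^-12 m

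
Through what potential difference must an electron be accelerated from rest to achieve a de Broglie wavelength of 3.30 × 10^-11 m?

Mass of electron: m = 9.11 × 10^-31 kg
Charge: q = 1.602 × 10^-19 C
1.38 × 10^3 V

From λ = h/√(2mqV), we solve for V:

λ² = h²/(2mqV)
V = h²/(2mqλ²)
V = (6.626 × 10^-34 J·s)² / (2 × 9.11 × 10^-31 kg × 1.602 × 10^-19 C × (3.30 × 10^-11 m)²)
V = 1.38 × 10^3 V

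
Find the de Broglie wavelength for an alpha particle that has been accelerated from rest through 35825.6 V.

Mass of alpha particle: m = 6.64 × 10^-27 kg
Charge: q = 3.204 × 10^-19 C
5.37 × 10^-14 m

When a particle is accelerated through voltage V, it gains kinetic energy KE = qV.

The de Broglie wavelength is then λ = h/√(2mqV):

λ = h/√(2mqV)
λ = (6.626 × 10^-34 J·s) / √(2 × 6.64 × 10^-27 kg × 3.204 × 10^-19 C × 35825.6 V)
λ = 5.37 × 10^-14 m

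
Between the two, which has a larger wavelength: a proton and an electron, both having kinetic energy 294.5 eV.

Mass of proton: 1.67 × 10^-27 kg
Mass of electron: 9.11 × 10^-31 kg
The electron has the longer wavelength.

Using λ = h/√(2mKE):

For proton: λ₁ = h/√(2m₁KE) = 1.67 × 10^-12 m
For electron: λ₂ = h/√(2m₂KE) = 7.15 × 10^-11 m

Since λ ∝ 1/√m at constant kinetic energy, the lighter particle has the longer wavelength.

The electron has the longer de Broglie wavelength.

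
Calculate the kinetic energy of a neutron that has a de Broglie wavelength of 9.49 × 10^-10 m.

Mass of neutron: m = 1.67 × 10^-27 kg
1.46 × 10^-22 J (or 9.11 × 10^-4 eV)

From λ = h/√(2mKE), we solve for KE:

λ² = h²/(2mKE)
KE = h²/(2mλ²)
KE = (6.626 × 10^-34 J·s)² / (2 × 1.67 × 10^-27 kg × (9.49 × 10^-10 m)²)
KE = 1.46 × 10^-22 J
KE = 9.11 × 10^-4 eV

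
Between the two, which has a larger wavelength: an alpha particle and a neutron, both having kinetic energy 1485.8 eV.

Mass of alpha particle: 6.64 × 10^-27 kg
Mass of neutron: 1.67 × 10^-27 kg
The neutron has the longer wavelength.

Using λ = h/√(2mKE):

For alpha particle: λ₁ = h/√(2m₁KE) = 3.73 × 10^-13 m
For neutron: λ₂ = h/√(2m₂KE) = 7.43 × 10^-13 m

Since λ ∝ 1/√m at constant kinetic energy, the lighter particle has the longer wavelength.

The neutron has the longer de Broglie wavelength.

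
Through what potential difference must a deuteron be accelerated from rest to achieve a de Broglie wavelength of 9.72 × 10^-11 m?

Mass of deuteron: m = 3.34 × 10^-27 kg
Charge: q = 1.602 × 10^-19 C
4.34 × 10^-2 V

From λ = h/√(2mqV), we solve for V:

λ² = h²/(2mqV)
V = h²/(2mqλ²)
V = (6.626 × 10^-34 J·s)² / (2 × 3.34 × 10^-27 kg × 1.602 × 10^-19 C × (9.72 × 10^-11 m)²)
V = 4.34 × 10^-2 V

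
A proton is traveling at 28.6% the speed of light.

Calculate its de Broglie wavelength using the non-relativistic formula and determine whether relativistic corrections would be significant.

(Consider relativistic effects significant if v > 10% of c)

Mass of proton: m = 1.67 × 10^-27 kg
Yes, relativistic corrections are needed.

Using the non-relativistic de Broglie formula λ = h/(mv):

v = 28.6% × c = 8.574 × 10^7 m/s

λ = h/(mv)
λ = (6.626 × 10^-34 J·s) / (1.67 × 10^-27 kg × 8.574 × 10^7 m/s)
λ = 4.63 × 10^-15 m

Since v = 28.6% of c > 10% of c, relativistic corrections ARE significant and the actual wavelength would differ from this non-relativistic estimate.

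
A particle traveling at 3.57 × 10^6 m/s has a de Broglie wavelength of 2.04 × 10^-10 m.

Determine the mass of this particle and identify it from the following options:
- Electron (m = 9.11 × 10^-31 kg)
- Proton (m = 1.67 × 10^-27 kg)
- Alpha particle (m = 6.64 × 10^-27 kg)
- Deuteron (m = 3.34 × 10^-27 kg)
The particle is an electron.

From λ = h/(mv), solve for mass:

m = h/(λv)
m = (6.626 × 10^-34 J·s) / (2.04 × 10^-10 m × 3.57 × 10^6 m/s)
m = 9.10 × 10^-31 kg

Comparing with the listed masses, this is closest to an electron.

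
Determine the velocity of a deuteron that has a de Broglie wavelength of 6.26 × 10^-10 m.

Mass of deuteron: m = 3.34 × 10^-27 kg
3.17 × 10^2 m/s

From the de Broglie relation λ = h/(mv), we solve for v:

v = h/(mλ)
v = (6.626 × 10^-34 J·s) / (3.34 × 10^-27 kg × 6.26 × 10^-10 m)
v = 3.17 × 10^2 m/s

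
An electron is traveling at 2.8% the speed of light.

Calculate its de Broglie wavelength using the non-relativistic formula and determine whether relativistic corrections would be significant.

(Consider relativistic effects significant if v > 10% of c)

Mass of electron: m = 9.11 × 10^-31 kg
No, relativistic corrections are not needed.

Using the non-relativistic de Broglie formula λ = h/(mv):

v = 2.8% × c = 8.394 × 10^6 m/s

λ = h/(mv)
λ = (6.626 × 10^-34 J·s) / (9.11 × 10^-31 kg × 8.394 × 10^6 m/s)
λ = 8.66 × 10^-11 m

Since v = 2.8% of c < 10% of c, relativistic corrections are NOT significant and this non-relativistic result is a good approximation.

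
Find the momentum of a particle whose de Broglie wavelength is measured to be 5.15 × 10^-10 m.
1.29 × 10^-24 kg·m/s

From the de Broglie relation λ = h/p, we solve for p:

p = h/λ
p = (6.626 × 10^-34 J·s) / (5.15 × 10^-10 m)
p = 1.29 × 10^-24 kg·m/s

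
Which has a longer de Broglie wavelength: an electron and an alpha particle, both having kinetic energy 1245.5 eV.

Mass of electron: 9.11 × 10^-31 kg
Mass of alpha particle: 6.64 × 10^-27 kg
The electron has the longer wavelength.

Using λ = h/√(2mKE):

For electron: λ₁ = h/√(2m₁KE) = 3.47 × 10^-11 m
For alpha particle: λ₂ = h/√(2m₂KE) = 4.07 × 10^-13 m

Since λ ∝ 1/√m at constant kinetic energy, the lighter particle has the longer wavelength.

The electron has the longer de Broglie wavelength.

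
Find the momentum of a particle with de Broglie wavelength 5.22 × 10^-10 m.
1.27 × 10^-24 kg·m/s

From the de Broglie relation λ = h/p, we solve for p:

p = h/λ
p = (6.626 × 10^-34 J·s) / (5.22 × 10^-10 m)
p = 1.27 × 10^-24 kg·m/s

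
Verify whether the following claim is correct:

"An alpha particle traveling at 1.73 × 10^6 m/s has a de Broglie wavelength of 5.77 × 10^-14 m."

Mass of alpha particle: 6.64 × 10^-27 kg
True

The claim is correct.

Using λ = h/(mv):
λ = (6.626 × 10^-34 J·s) / (6.64 × 10^-27 kg × 1.73 × 10^6 m/s)
λ = 5.77 × 10^-14 m

This matches the claimed value.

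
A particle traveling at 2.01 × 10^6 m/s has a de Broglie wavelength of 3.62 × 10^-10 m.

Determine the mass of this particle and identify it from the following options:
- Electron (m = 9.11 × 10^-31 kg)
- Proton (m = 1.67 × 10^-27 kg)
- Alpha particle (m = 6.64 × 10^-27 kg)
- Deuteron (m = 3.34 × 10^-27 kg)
The particle is an electron.

From λ = h/(mv), solve for mass:

m = h/(λv)
m = (6.626 × 10^-34 J·s) / (3.62 × 10^-10 m × 2.01 × 10^6 m/s)
m = 9.11 × 10^-31 kg

Comparing with the listed masses, this is closest to an electron.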